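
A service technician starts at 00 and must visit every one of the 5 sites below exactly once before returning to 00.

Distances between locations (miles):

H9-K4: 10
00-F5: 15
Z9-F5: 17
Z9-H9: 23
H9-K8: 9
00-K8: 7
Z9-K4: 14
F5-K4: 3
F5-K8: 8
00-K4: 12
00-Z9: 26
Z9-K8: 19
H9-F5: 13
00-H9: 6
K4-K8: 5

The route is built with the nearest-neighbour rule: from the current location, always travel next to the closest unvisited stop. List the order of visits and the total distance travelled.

At 00 the remaining stops are H9 6, K8 7, K4 12, F5 15, Z9 26; go to H9.
At H9 the remaining stops are K8 9, K4 10, F5 13, Z9 23; go to K8.
At K8 the remaining stops are K4 5, F5 8, Z9 19; go to K4.
At K4 the remaining stops are F5 3, Z9 14; go to F5.
At F5 the remaining stops are Z9 17; go to Z9.
Return Z9→00: 26.
Total = 6 + 9 + 5 + 3 + 17 + 26 = 66.

Total distance 66 miles via the nearest-neighbour route 00 → H9 → K8 → K4 → F5 → Z9 → 00.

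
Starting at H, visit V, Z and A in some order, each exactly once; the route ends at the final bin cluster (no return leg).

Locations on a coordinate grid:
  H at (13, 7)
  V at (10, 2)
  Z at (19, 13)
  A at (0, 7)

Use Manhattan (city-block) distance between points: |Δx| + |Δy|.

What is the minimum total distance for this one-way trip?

There are 3! = 6 possible orderings.
H → V → Z → A: 8+20+25 = 53
H → V → A → Z: 8+15+25 = 48
H → Z → V → A: 12+20+15 = 47
H → Z → A → V: 12+25+15 = 52
H → A → V → Z: 13+15+20 = 48
H → A → Z → V: 13+25+20 = 58
The minimum is 47.
One shortest path: H → Z → V → A.

Minimum one-way distance = 47.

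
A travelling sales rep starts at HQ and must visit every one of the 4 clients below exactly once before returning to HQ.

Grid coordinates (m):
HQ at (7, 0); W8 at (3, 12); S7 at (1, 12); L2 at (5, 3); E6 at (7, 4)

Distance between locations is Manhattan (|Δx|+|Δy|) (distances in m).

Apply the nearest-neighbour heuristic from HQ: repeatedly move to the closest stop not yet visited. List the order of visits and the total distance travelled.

From HQ: distances to unvisited — E6=4, L2=5, W8=16, S7=18. Nearest is E6 (4).
From E6: distances to unvisited — L2=3, W8=12, S7=14. Nearest is L2 (3).
From L2: distances to unvisited — W8=11, S7=13. Nearest is W8 (11).
From W8: distances to unvisited — S7=2. Nearest is S7 (2).
Return S7→HQ: 18.
Total = 4 + 3 + 11 + 2 + 18 = 38.

38 m along HQ → E6 → L2 → W8 → S7 → HQ.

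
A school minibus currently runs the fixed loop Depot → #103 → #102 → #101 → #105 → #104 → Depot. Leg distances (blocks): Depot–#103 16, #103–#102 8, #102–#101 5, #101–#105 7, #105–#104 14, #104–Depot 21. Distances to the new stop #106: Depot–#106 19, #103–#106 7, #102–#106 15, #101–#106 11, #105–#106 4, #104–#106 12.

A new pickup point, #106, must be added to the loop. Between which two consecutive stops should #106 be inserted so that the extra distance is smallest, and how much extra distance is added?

Insertion cost between consecutive stops i–j is d(i,#106) + d(#106,j) − d(i,j):
  between Depot and #103: 19 + 7 − 16 = 10
  between #103 and #102: 7 + 15 − 8 = 14
  between #102 and #101: 15 + 11 − 5 = 21
  between #101 and #105: 11 + 4 − 7 = 8
  between #105 and #104: 4 + 12 − 14 = 2
  between #104 and Depot: 12 + 19 − 21 = 10
Cheapest insertion is between #105 and #104, adding 2.
New total = 71 + 2 = 73.

Minimum extra distance: 2 blocks, inserting #106 between #105 and #104.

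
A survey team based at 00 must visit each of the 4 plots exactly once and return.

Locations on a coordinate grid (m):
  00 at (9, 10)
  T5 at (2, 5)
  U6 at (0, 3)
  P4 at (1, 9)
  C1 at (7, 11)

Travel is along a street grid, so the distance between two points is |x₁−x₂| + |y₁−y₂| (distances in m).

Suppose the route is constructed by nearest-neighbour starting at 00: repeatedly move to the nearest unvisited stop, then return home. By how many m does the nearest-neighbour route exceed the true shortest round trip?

Excess over optimum: 2 m.

From 00: C1=3, P4=9, T5=12, U6=16 → choose C1 (3).
From C1: P4=8, T5=11, U6=15 → choose P4 (8).
From P4: T5=5, U6=7 → choose T5 (5).
From T5: U6=4 → choose U6 (4).
NN route 00 → C1 → P4 → T5 → U6 → 00 costs 36.
Optimal: 00 → T5 → U6 → P4 → C1 → 00 costs 34 (by enumerating all 12 distinct tours).
Excess = 36 − 34 = 2.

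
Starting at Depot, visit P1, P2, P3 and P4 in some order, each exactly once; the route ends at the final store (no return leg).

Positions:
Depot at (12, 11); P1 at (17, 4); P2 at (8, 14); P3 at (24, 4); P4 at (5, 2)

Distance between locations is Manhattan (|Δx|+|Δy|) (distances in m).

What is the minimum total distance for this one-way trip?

Minimum one-way distance = 43 m.

There are 4! = 24 possible orderings.
Depot → P1 → P2 → P3 → P4: 12+19+26+21 = 78
Depot → P1 → P2 → P4 → P3: 12+19+15+21 = 67
Depot → P1 → P3 → P2 → P4: 12+7+26+15 = 60
Depot → P1 → P3 → P4 → P2: 12+7+21+15 = 55
Depot → P1 → P4 → P2 → P3: 12+14+15+26 = 67
Depot → P1 → P4 → P3 → P2: 12+14+21+26 = 73
Depot → P2 → P1 → P3 → P4: 7+19+7+21 = 54
Depot → P2 → P1 → P4 → P3: 7+19+14+21 = 61
Depot → P2 → P3 → P1 → P4: 7+26+7+14 = 54
Depot → P2 → P3 → P4 → P1: 7+26+21+14 = 68
Depot → P2 → P4 → P1 → P3: 7+15+14+7 = 43
Depot → P2 → P4 → P3 → P1: 7+15+21+7 = 50
Depot → P3 → P1 → P2 → P4: 19+7+19+15 = 60
Depot → P3 → P1 → P4 → P2: 19+7+14+15 = 55
… (10 more)
The minimum is 43.
One shortest path: Depot → P2 → P4 → P1 → P3.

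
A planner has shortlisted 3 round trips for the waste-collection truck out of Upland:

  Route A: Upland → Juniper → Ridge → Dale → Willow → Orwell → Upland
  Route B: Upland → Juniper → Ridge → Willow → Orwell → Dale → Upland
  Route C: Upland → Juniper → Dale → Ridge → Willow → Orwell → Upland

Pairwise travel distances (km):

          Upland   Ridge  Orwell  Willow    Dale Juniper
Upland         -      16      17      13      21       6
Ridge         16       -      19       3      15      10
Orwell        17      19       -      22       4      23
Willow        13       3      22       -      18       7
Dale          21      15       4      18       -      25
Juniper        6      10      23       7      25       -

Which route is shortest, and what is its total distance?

Route A: 6 + 10 + 15 + 18 + 22 + 17 = 88
Route B: 6 + 10 + 3 + 22 + 4 + 21 = 66
Route C: 6 + 25 + 15 + 3 + 22 + 17 = 88

Shortest is Route B, total 66 km.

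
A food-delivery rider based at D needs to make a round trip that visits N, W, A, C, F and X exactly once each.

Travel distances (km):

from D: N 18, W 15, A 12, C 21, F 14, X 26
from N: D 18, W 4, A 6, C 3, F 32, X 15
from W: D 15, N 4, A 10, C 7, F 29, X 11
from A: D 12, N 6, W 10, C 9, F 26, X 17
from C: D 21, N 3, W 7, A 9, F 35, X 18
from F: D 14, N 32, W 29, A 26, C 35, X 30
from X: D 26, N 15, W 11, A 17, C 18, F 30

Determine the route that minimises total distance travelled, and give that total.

D-N-W-A-C-F-X-D: 18+4+10+9+35+30+26 = 132
D-N-W-A-C-X-F-D: 18+4+10+9+18+30+14 = 103
D-N-W-A-F-C-X-D: 18+4+10+26+35+18+26 = 137
D-N-W-A-F-X-C-D: 18+4+10+26+30+18+21 = 127
D-N-W-A-X-C-F-D: 18+4+10+17+18+35+14 = 116
D-N-W-A-X-F-C-D: 18+4+10+17+30+35+21 = 135
D-N-W-C-A-F-X-D: 18+4+7+9+26+30+26 = 120
D-N-W-C-A-X-F-D: 18+4+7+9+17+30+14 = 99
… (352 more)
D-A-N-C-W-X-F-D: 12+6+3+7+11+30+14 = 83  ← best
The minimum is 83.
One optimal route: D → A → N → C → W → X → F → D (or its reverse).

Minimum total distance: 83 km.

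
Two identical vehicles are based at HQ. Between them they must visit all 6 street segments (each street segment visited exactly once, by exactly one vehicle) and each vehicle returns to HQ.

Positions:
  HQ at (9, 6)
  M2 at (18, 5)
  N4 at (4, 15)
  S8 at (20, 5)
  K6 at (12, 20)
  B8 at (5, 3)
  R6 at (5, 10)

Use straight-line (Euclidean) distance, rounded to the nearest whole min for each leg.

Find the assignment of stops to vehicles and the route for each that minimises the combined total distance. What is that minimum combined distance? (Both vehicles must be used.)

Try each way of splitting the stops between the two vehicles (each non-empty) and, for each split, find the best tour for each vehicle:
  {M2} + {N4, S8, K6, B8, R6}: 18 + 54 = 72
  {N4} + {M2, S8, K6, B8, R6}: 20 + 52 = 72
  {M2, N4} + {S8, K6, B8, R6}: 36 + 52 = 88
  {S8} + {M2, N4, K6, B8, R6}: 22 + 51 = 73
  {M2, S8} + {N4, K6, B8, R6}: 22 + 40 = 62
  {N4, S8} + {M2, K6, B8, R6}: 40 + 49 = 89
  … (31 splits in total)
  {B8} + {M2, N4, S8, K6, R6}: 10 + 48 = 58  ← best
Best: vehicle 1 HQ → B8 → HQ = 10; vehicle 2 HQ → M2 → S8 → K6 → N4 → R6 → HQ = 48; combined 58.

58 min — the smallest possible combined total.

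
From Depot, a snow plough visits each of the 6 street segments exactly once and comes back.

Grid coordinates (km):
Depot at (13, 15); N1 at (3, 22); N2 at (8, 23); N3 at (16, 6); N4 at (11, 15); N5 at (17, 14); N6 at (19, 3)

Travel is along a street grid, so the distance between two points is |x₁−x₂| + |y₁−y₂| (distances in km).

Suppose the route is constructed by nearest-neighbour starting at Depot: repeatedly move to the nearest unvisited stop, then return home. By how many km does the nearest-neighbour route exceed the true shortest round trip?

The nearest-neighbour route is 6 km longer than optimal.

From Depot: N4=2, N5=5, N3=12, N2=13, N1=17, N6=18 → choose N4 (2).
From N4: N5=7, N2=11, N3=14, N1=15, N6=20 → choose N5 (7).
From N5: N3=9, N6=13, N2=18, N1=22 → choose N3 (9).
From N3: N6=6, N2=25, N1=29 → choose N6 (6).
From N6: N2=31, N1=35 → choose N2 (31).
From N2: N1=6 → choose N1 (6).
NN route Depot → N4 → N5 → N3 → N6 → N2 → N1 → Depot costs 78.
Optimal: Depot → N1 → N2 → N4 → N3 → N6 → N5 → Depot costs 72 (by enumerating all 360 distinct tours).
Excess = 78 − 72 = 6.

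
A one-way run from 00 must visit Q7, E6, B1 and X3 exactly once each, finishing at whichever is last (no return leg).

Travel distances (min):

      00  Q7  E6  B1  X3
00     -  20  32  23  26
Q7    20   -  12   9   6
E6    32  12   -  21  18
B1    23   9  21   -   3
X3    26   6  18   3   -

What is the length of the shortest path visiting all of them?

There are 4! = 24 possible orderings.
00 → Q7 → E6 → B1 → X3: 20+12+21+3 = 56
00 → Q7 → E6 → X3 → B1: 20+12+18+3 = 53
00 → Q7 → B1 → E6 → X3: 20+9+21+18 = 68
00 → Q7 → B1 → X3 → E6: 20+9+3+18 = 50
00 → Q7 → X3 → E6 → B1: 20+6+18+21 = 65
00 → Q7 → X3 → B1 → E6: 20+6+3+21 = 50
00 → E6 → Q7 → B1 → X3: 32+12+9+3 = 56
00 → E6 → Q7 → X3 → B1: 32+12+6+3 = 53
00 → E6 → B1 → Q7 → X3: 32+21+9+6 = 68
00 → E6 → B1 → X3 → Q7: 32+21+3+6 = 62
00 → E6 → X3 → Q7 → B1: 32+18+6+9 = 65
00 → E6 → X3 → B1 → Q7: 32+18+3+9 = 62
00 → B1 → Q7 → E6 → X3: 23+9+12+18 = 62
00 → B1 → Q7 → X3 → E6: 23+9+6+18 = 56
… (10 more)
00 → B1 → X3 → Q7 → E6: 23+3+6+12 = 44  ← best
The minimum is 44.
One shortest path: 00 → B1 → X3 → Q7 → E6.

44 min — the minimum one-way total.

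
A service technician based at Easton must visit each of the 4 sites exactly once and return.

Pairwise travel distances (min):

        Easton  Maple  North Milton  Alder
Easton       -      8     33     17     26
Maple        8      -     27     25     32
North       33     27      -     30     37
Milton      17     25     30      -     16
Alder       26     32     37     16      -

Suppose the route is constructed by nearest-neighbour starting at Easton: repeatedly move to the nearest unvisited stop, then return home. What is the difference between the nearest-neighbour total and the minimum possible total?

The nearest-neighbour route is 14 min longer than optimal.

From Easton: Maple=8, Milton=17, Alder=26, North=33 → choose Maple (8).
From Maple: Milton=25, North=27, Alder=32 → choose Milton (25).
From Milton: Alder=16, North=30 → choose Alder (16).
From Alder: North=37 → choose North (37).
NN route Easton → Maple → Milton → Alder → North → Easton costs 119.
Optimal: Easton → Maple → North → Alder → Milton → Easton costs 105 (by enumerating all 12 distinct tours).
Excess = 119 − 105 = 14.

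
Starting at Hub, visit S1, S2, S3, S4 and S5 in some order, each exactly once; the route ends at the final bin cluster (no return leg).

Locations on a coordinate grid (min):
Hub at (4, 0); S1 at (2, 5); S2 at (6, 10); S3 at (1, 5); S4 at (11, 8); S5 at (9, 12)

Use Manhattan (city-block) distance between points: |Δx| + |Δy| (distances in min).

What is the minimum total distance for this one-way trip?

Minimum one-way distance = 29 min.

There are 5! = 120 possible orderings.
Hub→S1→S2→S3→S4→S5: 7+9+10+13+6 = 45
Hub→S1→S2→S3→S5→S4: 7+9+10+15+6 = 47
Hub→S1→S2→S4→S3→S5: 7+9+7+13+15 = 51
Hub→S1→S2→S4→S5→S3: 7+9+7+6+15 = 44
Hub→S1→S2→S5→S3→S4: 7+9+5+15+13 = 49
Hub→S1→S2→S5→S4→S3: 7+9+5+6+13 = 40
Hub→S1→S3→S2→S4→S5: 7+1+10+7+6 = 31
Hub→S1→S3→S2→S5→S4: 7+1+10+5+6 = 29
Hub→S1→S3→S4→S2→S5: 7+1+13+7+5 = 33
Hub→S1→S3→S4→S5→S2: 7+1+13+6+5 = 32
Hub→S1→S3→S5→S2→S4: 7+1+15+5+7 = 35
Hub→S1→S3→S5→S4→S2: 7+1+15+6+7 = 36
Hub→S1→S4→S2→S3→S5: 7+12+7+10+15 = 51
Hub→S1→S4→S2→S5→S3: 7+12+7+5+15 = 46
… (106 more)
The minimum is 29.
One shortest path: Hub → S1 → S3 → S2 → S5 → S4.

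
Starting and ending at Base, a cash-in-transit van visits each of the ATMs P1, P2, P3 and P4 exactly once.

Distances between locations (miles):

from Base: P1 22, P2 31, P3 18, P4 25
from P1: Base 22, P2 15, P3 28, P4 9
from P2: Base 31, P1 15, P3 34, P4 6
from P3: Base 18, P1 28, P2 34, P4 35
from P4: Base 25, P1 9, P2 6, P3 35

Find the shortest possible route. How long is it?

89 miles — the shortest possible round trip.

There are 12 distinct closed tours to check (reversals are equivalent).
Base-P1-P2-P3-P4-Base: 22+15+34+35+25 = 131
Base-P1-P2-P4-P3-Base: 22+15+6+35+18 = 96
Base-P1-P3-P2-P4-Base: 22+28+34+6+25 = 115
Base-P1-P3-P4-P2-Base: 22+28+35+6+31 = 122
Base-P1-P4-P2-P3-Base: 22+9+6+34+18 = 89
Base-P1-P4-P3-P2-Base: 22+9+35+34+31 = 131
Base-P2-P1-P3-P4-Base: 31+15+28+35+25 = 134
Base-P2-P1-P4-P3-Base: 31+15+9+35+18 = 108
Base-P2-P3-P1-P4-Base: 31+34+28+9+25 = 127
Base-P2-P4-P1-P3-Base: 31+6+9+28+18 = 92
Base-P3-P1-P2-P4-Base: 18+28+15+6+25 = 92
Base-P3-P2-P1-P4-Base: 18+34+15+9+25 = 101
The minimum is 89.
One optimal route: Base → P1 → P4 → P2 → P3 → Base (or its reverse).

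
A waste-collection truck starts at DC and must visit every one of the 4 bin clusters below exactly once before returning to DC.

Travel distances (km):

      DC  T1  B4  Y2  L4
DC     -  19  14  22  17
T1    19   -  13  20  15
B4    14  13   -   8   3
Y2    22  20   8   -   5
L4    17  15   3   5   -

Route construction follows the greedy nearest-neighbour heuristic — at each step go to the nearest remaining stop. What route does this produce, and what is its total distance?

Nearest-neighbour total = 61 km; route DC → B4 → L4 → Y2 → T1 → DC.

From DC: distances to unvisited — B4=14, L4=17, T1=19, Y2=22. Nearest is B4 (14).
From B4: distances to unvisited — L4=3, Y2=8, T1=13. Nearest is L4 (3).
From L4: distances to unvisited — Y2=5, T1=15. Nearest is Y2 (5).
From Y2: distances to unvisited — T1=20. Nearest is T1 (20).
Return T1→DC: 19.
Total = 14 + 3 + 5 + 20 + 19 = 61.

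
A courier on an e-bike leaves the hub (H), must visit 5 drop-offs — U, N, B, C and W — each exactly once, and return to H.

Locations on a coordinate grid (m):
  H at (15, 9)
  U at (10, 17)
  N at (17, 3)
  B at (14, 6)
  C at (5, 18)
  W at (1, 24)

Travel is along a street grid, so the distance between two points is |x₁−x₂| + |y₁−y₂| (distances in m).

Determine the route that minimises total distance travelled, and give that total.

Minimum total distance: 74 m.

H→U→N→B→C→W→H: 13+21+6+21+10+29 = 100
H→U→N→B→W→C→H: 13+21+6+31+10+19 = 100
H→U→N→C→B→W→H: 13+21+27+21+31+29 = 142
H→U→N→C→W→B→H: 13+21+27+10+31+4 = 106
H→U→N→W→B→C→H: 13+21+37+31+21+19 = 142
H→U→N→W→C→B→H: 13+21+37+10+21+4 = 106
H→U→B→N→C→W→H: 13+15+6+27+10+29 = 100
H→U→B→N→W→C→H: 13+15+6+37+10+19 = 100
H→U→B→C→N→W→H: 13+15+21+27+37+29 = 142
H→U→B→C→W→N→H: 13+15+21+10+37+8 = 104
H→U→B→W→N→C→H: 13+15+31+37+27+19 = 142
H→U→B→W→C→N→H: 13+15+31+10+27+8 = 104
H→U→C→N→B→W→H: 13+6+27+6+31+29 = 112
H→U→C→N→W→B→H: 13+6+27+37+31+4 = 118
… (46 more)
H→U→C→W→B→N→H: 13+6+10+31+6+8 = 74  ← best
The minimum is 74.
One optimal route: H → U → C → W → B → N → H (or its reverse).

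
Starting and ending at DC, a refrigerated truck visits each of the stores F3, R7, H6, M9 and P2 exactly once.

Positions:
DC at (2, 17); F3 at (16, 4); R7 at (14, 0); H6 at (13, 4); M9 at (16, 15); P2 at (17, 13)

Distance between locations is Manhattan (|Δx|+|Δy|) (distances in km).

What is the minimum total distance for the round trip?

With 5 stops there are 5!/2 = 60 distinct round trips (a route and its reverse cost the same).
DC - F3 - R7 - H6 - M9 - P2 - DC: 27+6+5+14+3+19 = 74
DC - F3 - R7 - H6 - P2 - M9 - DC: 27+6+5+13+3+16 = 70
DC - F3 - R7 - M9 - H6 - P2 - DC: 27+6+17+14+13+19 = 96
DC - F3 - R7 - M9 - P2 - H6 - DC: 27+6+17+3+13+24 = 90
DC - F3 - R7 - P2 - H6 - M9 - DC: 27+6+16+13+14+16 = 92
DC - F3 - R7 - P2 - M9 - H6 - DC: 27+6+16+3+14+24 = 90
DC - F3 - H6 - R7 - M9 - P2 - DC: 27+3+5+17+3+19 = 74
DC - F3 - H6 - R7 - P2 - M9 - DC: 27+3+5+16+3+16 = 70
DC - F3 - H6 - M9 - R7 - P2 - DC: 27+3+14+17+16+19 = 96
DC - F3 - H6 - M9 - P2 - R7 - DC: 27+3+14+3+16+29 = 92
DC - F3 - H6 - P2 - R7 - M9 - DC: 27+3+13+16+17+16 = 92
DC - F3 - H6 - P2 - M9 - R7 - DC: 27+3+13+3+17+29 = 92
DC - F3 - M9 - R7 - H6 - P2 - DC: 27+11+17+5+13+19 = 92
DC - F3 - M9 - R7 - P2 - H6 - DC: 27+11+17+16+13+24 = 108
… (46 more)
DC - H6 - R7 - F3 - P2 - M9 - DC: 24+5+6+10+3+16 = 64  ← best
The minimum is 64.
One optimal route: DC → H6 → R7 → F3 → P2 → M9 → DC (or its reverse).

Shortest round trip = 64 km.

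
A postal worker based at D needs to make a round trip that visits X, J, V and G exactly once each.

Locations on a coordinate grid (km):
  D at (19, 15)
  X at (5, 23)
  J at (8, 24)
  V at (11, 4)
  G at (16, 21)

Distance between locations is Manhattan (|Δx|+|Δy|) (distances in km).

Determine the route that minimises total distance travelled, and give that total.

Minimum total distance: 68 km.

There are 12 distinct closed tours to check (reversals are equivalent).
D-X-J-V-G-D: 22+4+23+22+9 = 80
D-X-J-G-V-D: 22+4+11+22+19 = 78
D-X-V-J-G-D: 22+25+23+11+9 = 90
D-X-V-G-J-D: 22+25+22+11+20 = 100
D-X-G-J-V-D: 22+13+11+23+19 = 88
D-X-G-V-J-D: 22+13+22+23+20 = 100
D-J-X-V-G-D: 20+4+25+22+9 = 80
D-J-X-G-V-D: 20+4+13+22+19 = 78
D-J-V-X-G-D: 20+23+25+13+9 = 90
D-J-G-X-V-D: 20+11+13+25+19 = 88
D-V-X-J-G-D: 19+25+4+11+9 = 68
D-V-J-X-G-D: 19+23+4+13+9 = 68
The minimum is 68.
One optimal route: D → V → X → J → G → D (or its reverse).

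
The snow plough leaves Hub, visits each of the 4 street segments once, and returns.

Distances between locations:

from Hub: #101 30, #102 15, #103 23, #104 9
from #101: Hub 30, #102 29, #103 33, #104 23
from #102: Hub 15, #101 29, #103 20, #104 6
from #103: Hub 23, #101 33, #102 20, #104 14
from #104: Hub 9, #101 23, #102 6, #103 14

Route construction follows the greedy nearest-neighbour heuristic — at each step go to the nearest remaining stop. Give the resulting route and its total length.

Hub → [#104:9 / #102:15 / #103:23 / #101:30] → #104 (9)
#104 → [#102:6 / #103:14 / #101:23] → #102 (6)
#102 → [#103:20 / #101:29] → #103 (20)
#103 → [#101:33] → #101 (33)
Return #101→Hub: 30.
Total = 9 + 6 + 20 + 33 + 30 = 98.

Nearest-neighbour total = 98; route Hub → #104 → #102 → #103 → #101 → Hub.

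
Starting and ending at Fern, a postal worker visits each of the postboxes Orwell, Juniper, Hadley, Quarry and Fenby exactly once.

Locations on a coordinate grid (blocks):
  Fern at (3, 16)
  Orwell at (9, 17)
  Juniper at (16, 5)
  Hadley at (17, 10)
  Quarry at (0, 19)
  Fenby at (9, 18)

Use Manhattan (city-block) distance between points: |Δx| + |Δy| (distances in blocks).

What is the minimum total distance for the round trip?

With 5 stops there are 5!/2 = 60 distinct round trips (a route and its reverse cost the same).
Fern - Orwell - Juniper - Hadley - Quarry - Fenby - Fern: 7+19+6+26+10+8 = 76
Fern - Orwell - Juniper - Hadley - Fenby - Quarry - Fern: 7+19+6+16+10+6 = 64
Fern - Orwell - Juniper - Quarry - Hadley - Fenby - Fern: 7+19+30+26+16+8 = 106
Fern - Orwell - Juniper - Quarry - Fenby - Hadley - Fern: 7+19+30+10+16+20 = 102
Fern - Orwell - Juniper - Fenby - Hadley - Quarry - Fern: 7+19+20+16+26+6 = 94
Fern - Orwell - Juniper - Fenby - Quarry - Hadley - Fern: 7+19+20+10+26+20 = 102
Fern - Orwell - Hadley - Juniper - Quarry - Fenby - Fern: 7+15+6+30+10+8 = 76
Fern - Orwell - Hadley - Juniper - Fenby - Quarry - Fern: 7+15+6+20+10+6 = 64
Fern - Orwell - Hadley - Quarry - Juniper - Fenby - Fern: 7+15+26+30+20+8 = 106
Fern - Orwell - Hadley - Quarry - Fenby - Juniper - Fern: 7+15+26+10+20+24 = 102
Fern - Orwell - Hadley - Fenby - Juniper - Quarry - Fern: 7+15+16+20+30+6 = 94
Fern - Orwell - Hadley - Fenby - Quarry - Juniper - Fern: 7+15+16+10+30+24 = 102
Fern - Orwell - Quarry - Juniper - Hadley - Fenby - Fern: 7+11+30+6+16+8 = 78
Fern - Orwell - Quarry - Juniper - Fenby - Hadley - Fern: 7+11+30+20+16+20 = 104
… (46 more)
Fern - Juniper - Hadley - Orwell - Fenby - Quarry - Fern: 24+6+15+1+10+6 = 62  ← best
The minimum is 62.
One optimal route: Fern → Juniper → Hadley → Orwell → Fenby → Quarry → Fern (or its reverse).

Shortest round trip = 62 blocks.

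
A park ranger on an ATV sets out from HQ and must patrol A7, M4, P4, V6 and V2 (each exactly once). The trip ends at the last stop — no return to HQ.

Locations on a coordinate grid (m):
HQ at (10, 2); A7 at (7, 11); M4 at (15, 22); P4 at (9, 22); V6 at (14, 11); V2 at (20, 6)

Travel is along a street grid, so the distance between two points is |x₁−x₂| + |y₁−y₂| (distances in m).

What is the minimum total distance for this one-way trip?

51 m — the minimum one-way total.

There are 5! = 120 possible orderings.
HQ→A7→M4→P4→V6→V2: 12+19+6+16+11 = 64
HQ→A7→M4→P4→V2→V6: 12+19+6+27+11 = 75
HQ→A7→M4→V6→P4→V2: 12+19+12+16+27 = 86
HQ→A7→M4→V6→V2→P4: 12+19+12+11+27 = 81
HQ→A7→M4→V2→P4→V6: 12+19+21+27+16 = 95
HQ→A7→M4→V2→V6→P4: 12+19+21+11+16 = 79
HQ→A7→P4→M4→V6→V2: 12+13+6+12+11 = 54
HQ→A7→P4→M4→V2→V6: 12+13+6+21+11 = 63
HQ→A7→P4→V6→M4→V2: 12+13+16+12+21 = 74
HQ→A7→P4→V6→V2→M4: 12+13+16+11+21 = 73
HQ→A7→P4→V2→M4→V6: 12+13+27+21+12 = 85
HQ→A7→P4→V2→V6→M4: 12+13+27+11+12 = 75
HQ→A7→V6→M4→P4→V2: 12+7+12+6+27 = 64
HQ→A7→V6→M4→V2→P4: 12+7+12+21+27 = 79
… (106 more)
HQ→V2→V6→A7→P4→M4: 14+11+7+13+6 = 51  ← best
The minimum is 51.
One shortest path: HQ → V2 → V6 → A7 → P4 → M4.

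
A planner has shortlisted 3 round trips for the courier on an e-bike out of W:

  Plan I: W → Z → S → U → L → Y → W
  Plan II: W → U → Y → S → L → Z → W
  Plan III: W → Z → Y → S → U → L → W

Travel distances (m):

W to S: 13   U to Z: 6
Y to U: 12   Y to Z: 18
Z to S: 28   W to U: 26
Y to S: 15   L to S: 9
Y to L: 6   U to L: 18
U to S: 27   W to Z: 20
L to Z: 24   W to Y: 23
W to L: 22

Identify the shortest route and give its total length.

Plan I: 20 + 28 + 27 + 18 + 6 + 23 = 122
Plan II: 26 + 12 + 15 + 9 + 24 + 20 = 106
Plan III: 20 + 18 + 15 + 27 + 18 + 22 = 120

Shortest is Plan II, total 106 m.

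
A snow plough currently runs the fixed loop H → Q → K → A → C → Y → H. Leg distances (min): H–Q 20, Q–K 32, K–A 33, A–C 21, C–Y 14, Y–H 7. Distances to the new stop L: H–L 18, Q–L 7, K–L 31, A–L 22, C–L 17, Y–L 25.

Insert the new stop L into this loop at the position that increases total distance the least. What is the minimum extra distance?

+5 min — insert L between H and Q.

Insertion cost between consecutive stops i–j is d(i,L) + d(L,j) − d(i,j):
  between H and Q: 18 + 7 − 20 = 5
  between Q and K: 7 + 31 − 32 = 6
  between K and A: 31 + 22 − 33 = 20
  between A and C: 22 + 17 − 21 = 18
  between C and Y: 17 + 25 − 14 = 28
  between Y and H: 25 + 18 − 7 = 36
Cheapest insertion is between H and Q, adding 5.
New total = 127 + 5 = 132.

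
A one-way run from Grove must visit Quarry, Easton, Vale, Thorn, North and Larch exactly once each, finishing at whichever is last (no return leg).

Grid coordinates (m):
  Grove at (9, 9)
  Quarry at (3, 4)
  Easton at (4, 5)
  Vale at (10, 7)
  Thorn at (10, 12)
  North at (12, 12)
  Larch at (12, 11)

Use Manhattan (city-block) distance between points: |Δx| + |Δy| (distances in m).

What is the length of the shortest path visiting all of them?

23 m — the minimum one-way total.

There are 6! = 720 possible orderings.
Grove - Quarry - Easton - Vale - Thorn - North - Larch: 11+2+8+5+2+1 = 29
Grove - Quarry - Easton - Vale - Thorn - Larch - North: 11+2+8+5+3+1 = 30
Grove - Quarry - Easton - Vale - North - Thorn - Larch: 11+2+8+7+2+3 = 33
Grove - Quarry - Easton - Vale - North - Larch - Thorn: 11+2+8+7+1+3 = 32
Grove - Quarry - Easton - Vale - Larch - Thorn - North: 11+2+8+6+3+2 = 32
Grove - Quarry - Easton - Vale - Larch - North - Thorn: 11+2+8+6+1+2 = 30
Grove - Quarry - Easton - Thorn - Vale - North - Larch: 11+2+13+5+7+1 = 39
Grove - Quarry - Easton - Thorn - Vale - Larch - North: 11+2+13+5+6+1 = 38
… (712 more)
Grove - Thorn - North - Larch - Vale - Easton - Quarry: 4+2+1+6+8+2 = 23  ← best
The minimum is 23.
One shortest path: Grove → Thorn → North → Larch → Vale → Easton → Quarry.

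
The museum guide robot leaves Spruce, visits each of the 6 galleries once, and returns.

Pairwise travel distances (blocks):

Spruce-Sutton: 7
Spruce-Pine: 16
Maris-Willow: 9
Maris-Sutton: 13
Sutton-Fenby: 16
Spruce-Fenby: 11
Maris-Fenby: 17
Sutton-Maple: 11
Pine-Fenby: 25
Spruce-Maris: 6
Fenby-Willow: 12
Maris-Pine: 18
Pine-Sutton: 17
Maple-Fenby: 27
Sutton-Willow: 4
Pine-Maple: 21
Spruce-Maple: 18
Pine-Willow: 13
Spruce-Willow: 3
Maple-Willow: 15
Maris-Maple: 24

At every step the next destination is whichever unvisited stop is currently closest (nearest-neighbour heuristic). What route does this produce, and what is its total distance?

From Spruce: distances to unvisited — Willow=3, Maris=6, Sutton=7, Fenby=11, Pine=16, Maple=18. Nearest is Willow (3).
From Willow: distances to unvisited — Sutton=4, Maris=9, Fenby=12, Pine=13, Maple=15. Nearest is Sutton (4).
From Sutton: distances to unvisited — Maple=11, Maris=13, Fenby=16, Pine=17. Nearest is Maple (11).
From Maple: distances to unvisited — Pine=21, Maris=24, Fenby=27. Nearest is Pine (21).
From Pine: distances to unvisited — Maris=18, Fenby=25. Nearest is Maris (18).
From Maris: distances to unvisited — Fenby=17. Nearest is Fenby (17).
Return Fenby→Spruce: 11.
Total = 3 + 4 + 11 + 21 + 18 + 17 + 11 = 85.

Total distance 85 blocks via the nearest-neighbour route Spruce → Willow → Sutton → Maple → Pine → Maris → Fenby → Spruce.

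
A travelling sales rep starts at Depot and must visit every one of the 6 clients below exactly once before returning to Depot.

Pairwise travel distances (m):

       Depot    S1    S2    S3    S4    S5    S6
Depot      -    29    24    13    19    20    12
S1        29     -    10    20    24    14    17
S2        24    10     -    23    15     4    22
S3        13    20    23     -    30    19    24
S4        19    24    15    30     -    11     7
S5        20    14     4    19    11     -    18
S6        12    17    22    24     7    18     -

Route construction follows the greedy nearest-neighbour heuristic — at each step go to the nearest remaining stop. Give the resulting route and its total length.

Depot → [S6:12 / S3:13 / S4:19 / S5:20 / S2:24 / S1:29] → S6 (12)
S6 → [S4:7 / S1:17 / S5:18 / S2:22 / S3:24] → S4 (7)
S4 → [S5:11 / S2:15 / S1:24 / S3:30] → S5 (11)
S5 → [S2:4 / S1:14 / S3:19] → S2 (4)
S2 → [S1:10 / S3:23] → S1 (10)
S1 → [S3:20] → S3 (20)
Return S3→Depot: 13.
Total = 12 + 7 + 11 + 4 + 10 + 20 + 13 = 77.

77 m along Depot → S6 → S4 → S5 → S2 → S1 → S3 → Depot.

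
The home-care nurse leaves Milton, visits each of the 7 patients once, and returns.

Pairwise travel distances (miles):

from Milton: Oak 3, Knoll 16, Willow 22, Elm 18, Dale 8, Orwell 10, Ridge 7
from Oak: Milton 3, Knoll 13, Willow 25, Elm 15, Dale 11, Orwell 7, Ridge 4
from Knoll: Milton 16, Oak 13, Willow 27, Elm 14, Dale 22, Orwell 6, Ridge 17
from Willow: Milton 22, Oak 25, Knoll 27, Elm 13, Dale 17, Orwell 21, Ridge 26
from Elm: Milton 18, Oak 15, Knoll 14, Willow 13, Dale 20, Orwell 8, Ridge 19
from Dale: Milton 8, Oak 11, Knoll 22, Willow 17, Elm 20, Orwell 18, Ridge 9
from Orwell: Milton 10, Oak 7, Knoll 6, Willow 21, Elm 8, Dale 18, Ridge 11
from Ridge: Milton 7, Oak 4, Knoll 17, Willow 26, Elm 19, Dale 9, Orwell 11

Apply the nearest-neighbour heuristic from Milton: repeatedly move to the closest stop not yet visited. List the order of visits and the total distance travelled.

From Milton: distances to unvisited — Oak=3, Ridge=7, Dale=8, Orwell=10, Knoll=16, Elm=18, Willow=22. Nearest is Oak (3).
From Oak: distances to unvisited — Ridge=4, Orwell=7, Dale=11, Knoll=13, Elm=15, Willow=25. Nearest is Ridge (4).
From Ridge: distances to unvisited — Dale=9, Orwell=11, Knoll=17, Elm=19, Willow=26. Nearest is Dale (9).
From Dale: distances to unvisited — Willow=17, Orwell=18, Elm=20, Knoll=22. Nearest is Willow (17).
From Willow: distances to unvisited — Elm=13, Orwell=21, Knoll=27. Nearest is Elm (13).
From Elm: distances to unvisited — Orwell=8, Knoll=14. Nearest is Orwell (8).
From Orwell: distances to unvisited — Knoll=6. Nearest is Knoll (6).
Return Knoll→Milton: 16.
Total = 3 + 4 + 9 + 17 + 13 + 8 + 6 + 16 = 76.

Nearest-neighbour total = 76 miles; route Milton → Oak → Ridge → Dale → Willow → Elm → Orwell → Knoll → Milton.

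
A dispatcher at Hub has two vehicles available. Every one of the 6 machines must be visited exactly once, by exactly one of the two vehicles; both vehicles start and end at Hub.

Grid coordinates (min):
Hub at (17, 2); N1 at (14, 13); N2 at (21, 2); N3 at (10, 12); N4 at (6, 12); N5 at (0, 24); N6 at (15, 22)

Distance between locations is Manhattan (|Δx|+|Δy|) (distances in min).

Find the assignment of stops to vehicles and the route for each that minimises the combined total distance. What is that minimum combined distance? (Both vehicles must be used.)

Try each way of splitting the stops between the two vehicles (each non-empty) and, for each split, find the best tour for each vehicle:
  {N1} + {N2, N3, N4, N5, N6}: 28 + 86 = 114
  {N2} + {N1, N3, N4, N5, N6}: 8 + 80 = 88
  {N1, N2} + {N3, N4, N5, N6}: 36 + 78 = 114
  {N3} + {N1, N2, N4, N5, N6}: 34 + 88 = 122
  {N1, N3} + {N2, N4, N5, N6}: 36 + 86 = 122
  {N2, N3} + {N1, N4, N5, N6}: 42 + 80 = 122
  … (31 splits in total)
Best: vehicle 1 Hub → N2 → Hub = 8; vehicle 2 Hub → N1 → N3 → N4 → N5 → N6 → Hub = 80; combined 88.

Minimum combined distance: 88 min.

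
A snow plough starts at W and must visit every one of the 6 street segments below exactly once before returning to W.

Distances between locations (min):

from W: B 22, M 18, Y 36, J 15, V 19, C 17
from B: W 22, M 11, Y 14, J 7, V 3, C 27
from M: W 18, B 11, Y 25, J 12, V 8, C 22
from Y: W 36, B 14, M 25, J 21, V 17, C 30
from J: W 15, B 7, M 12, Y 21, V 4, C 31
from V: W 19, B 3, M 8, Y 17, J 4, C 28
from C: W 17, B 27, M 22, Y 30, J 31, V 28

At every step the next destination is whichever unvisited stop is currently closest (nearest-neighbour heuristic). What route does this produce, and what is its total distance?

121 min along W → J → V → B → M → C → Y → W.

W → [J:15 / C:17 / M:18 / V:19 / B:22 / Y:36] → J (15)
J → [V:4 / B:7 / M:12 / Y:21 / C:31] → V (4)
V → [B:3 / M:8 / Y:17 / C:28] → B (3)
B → [M:11 / Y:14 / C:27] → M (11)
M → [C:22 / Y:25] → C (22)
C → [Y:30] → Y (30)
Return Y→W: 36.
Total = 15 + 4 + 3 + 11 + 22 + 30 + 36 = 121.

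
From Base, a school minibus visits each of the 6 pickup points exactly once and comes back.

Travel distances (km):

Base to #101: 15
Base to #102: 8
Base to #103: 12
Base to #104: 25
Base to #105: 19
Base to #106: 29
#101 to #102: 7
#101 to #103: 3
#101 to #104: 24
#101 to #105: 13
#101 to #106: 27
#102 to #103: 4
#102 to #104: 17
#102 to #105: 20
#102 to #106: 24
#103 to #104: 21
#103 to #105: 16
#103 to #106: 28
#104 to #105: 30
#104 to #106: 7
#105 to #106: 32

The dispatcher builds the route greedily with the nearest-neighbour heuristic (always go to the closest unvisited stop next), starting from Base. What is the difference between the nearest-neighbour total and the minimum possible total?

Base: #102=8, #103=12, #101=15, #105=19, #104=25, #106=29 ⇒ #102
#102: #103=4, #101=7, #104=17, #105=20, #106=24 ⇒ #103
#103: #101=3, #105=16, #104=21, #106=28 ⇒ #101
#101: #105=13, #104=24, #106=27 ⇒ #105
#105: #104=30, #106=32 ⇒ #104
#104: #106=7 ⇒ #106
NN route Base → #102 → #103 → #101 → #105 → #104 → #106 → Base costs 94.
Optimal: Base → #102 → #103 → #101 → #105 → #106 → #104 → Base costs 92 (by enumerating all 360 distinct tours).
Excess = 94 − 92 = 2.

Excess over optimum: 2 km.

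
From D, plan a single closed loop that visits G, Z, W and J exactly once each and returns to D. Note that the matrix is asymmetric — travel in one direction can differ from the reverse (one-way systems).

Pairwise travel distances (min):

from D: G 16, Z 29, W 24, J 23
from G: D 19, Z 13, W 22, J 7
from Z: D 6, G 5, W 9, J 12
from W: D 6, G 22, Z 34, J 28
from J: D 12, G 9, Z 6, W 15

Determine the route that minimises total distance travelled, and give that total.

Minimum total distance: 44 min.

D-G-Z-W-J-D: 16+13+9+28+12 = 78
D-G-Z-J-W-D: 16+13+12+15+6 = 62
D-G-W-Z-J-D: 16+22+34+12+12 = 96
D-G-W-J-Z-D: 16+22+28+6+6 = 78
D-G-J-Z-W-D: 16+7+6+9+6 = 44
D-G-J-W-Z-D: 16+7+15+34+6 = 78
D-Z-G-W-J-D: 29+5+22+28+12 = 96
D-Z-G-J-W-D: 29+5+7+15+6 = 62
D-Z-W-G-J-D: 29+9+22+7+12 = 79
D-Z-W-J-G-D: 29+9+28+9+19 = 94
D-Z-J-G-W-D: 29+12+9+22+6 = 78
D-Z-J-W-G-D: 29+12+15+22+19 = 97
D-W-G-Z-J-D: 24+22+13+12+12 = 83
D-W-G-J-Z-D: 24+22+7+6+6 = 65
… (10 more)
The minimum is 44.
One optimal route: D → G → J → Z → W → D.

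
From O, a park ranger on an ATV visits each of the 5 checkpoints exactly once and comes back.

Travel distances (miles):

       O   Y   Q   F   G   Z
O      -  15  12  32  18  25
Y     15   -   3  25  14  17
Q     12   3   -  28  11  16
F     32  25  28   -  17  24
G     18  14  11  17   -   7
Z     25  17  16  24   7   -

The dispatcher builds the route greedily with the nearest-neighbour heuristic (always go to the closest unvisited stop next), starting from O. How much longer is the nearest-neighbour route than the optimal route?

O: Q=12, Y=15, G=18, Z=25, F=32 ⇒ Q
Q: Y=3, G=11, Z=16, F=28 ⇒ Y
Y: G=14, Z=17, F=25 ⇒ G
G: Z=7, F=17 ⇒ Z
Z: F=24 ⇒ F
NN route O → Q → Y → G → Z → F → O costs 92.
Optimal: O → Q → Y → Z → G → F → O costs 88 (by enumerating all 60 distinct tours).
Excess = 92 − 88 = 4.

Excess over optimum: 4 miles.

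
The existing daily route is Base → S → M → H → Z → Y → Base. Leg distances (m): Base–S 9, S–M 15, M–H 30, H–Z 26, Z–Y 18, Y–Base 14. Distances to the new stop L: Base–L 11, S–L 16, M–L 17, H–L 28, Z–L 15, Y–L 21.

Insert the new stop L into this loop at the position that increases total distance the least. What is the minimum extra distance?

Minimum extra distance: 15 m, inserting L between M and H.

Insertion cost between consecutive stops i–j is d(i,L) + d(L,j) − d(i,j):
  between Base and S: 11 + 16 − 9 = 18
  between S and M: 16 + 17 − 15 = 18
  between M and H: 17 + 28 − 30 = 15
  between H and Z: 28 + 15 − 26 = 17
  between Z and Y: 15 + 21 − 18 = 18
  between Y and Base: 21 + 11 − 14 = 18
Cheapest insertion is between M and H, adding 15.
New total = 112 + 15 = 127.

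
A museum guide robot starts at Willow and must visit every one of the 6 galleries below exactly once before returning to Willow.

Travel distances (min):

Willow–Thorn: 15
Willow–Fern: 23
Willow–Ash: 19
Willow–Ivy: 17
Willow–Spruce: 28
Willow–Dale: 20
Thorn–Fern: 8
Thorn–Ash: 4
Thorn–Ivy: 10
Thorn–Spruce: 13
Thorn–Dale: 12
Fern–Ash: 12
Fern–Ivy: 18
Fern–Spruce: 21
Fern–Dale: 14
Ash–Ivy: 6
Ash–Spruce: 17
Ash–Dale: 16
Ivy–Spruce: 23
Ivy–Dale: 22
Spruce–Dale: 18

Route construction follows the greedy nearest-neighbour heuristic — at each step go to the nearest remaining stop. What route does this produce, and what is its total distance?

Nearest-neighbour total = 103 min; route Willow → Thorn → Ash → Ivy → Fern → Dale → Spruce → Willow.

At Willow the remaining stops are Thorn 15, Ivy 17, Ash 19, Dale 20, Fern 23, Spruce 28; go to Thorn.
At Thorn the remaining stops are Ash 4, Fern 8, Ivy 10, Dale 12, Spruce 13; go to Ash.
At Ash the remaining stops are Ivy 6, Fern 12, Dale 16, Spruce 17; go to Ivy.
At Ivy the remaining stops are Fern 18, Dale 22, Spruce 23; go to Fern.
At Fern the remaining stops are Dale 14, Spruce 21; go to Dale.
At Dale the remaining stops are Spruce 18; go to Spruce.
Return Spruce→Willow: 28.
Total = 15 + 4 + 6 + 18 + 14 + 18 + 28 = 103.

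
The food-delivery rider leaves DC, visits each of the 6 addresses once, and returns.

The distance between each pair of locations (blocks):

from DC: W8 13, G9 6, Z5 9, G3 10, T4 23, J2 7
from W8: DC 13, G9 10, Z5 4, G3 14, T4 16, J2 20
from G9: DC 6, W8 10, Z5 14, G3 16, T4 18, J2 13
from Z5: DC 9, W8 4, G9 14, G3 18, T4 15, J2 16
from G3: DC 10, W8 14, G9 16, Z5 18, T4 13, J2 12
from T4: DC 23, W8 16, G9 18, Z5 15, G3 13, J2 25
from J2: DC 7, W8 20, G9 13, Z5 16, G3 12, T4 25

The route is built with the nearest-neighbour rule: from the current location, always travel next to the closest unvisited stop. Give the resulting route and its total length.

DC → [G9:6 / J2:7 / Z5:9 / G3:10 / W8:13 / T4:23] → G9 (6)
G9 → [W8:10 / J2:13 / Z5:14 / G3:16 / T4:18] → W8 (10)
W8 → [Z5:4 / G3:14 / T4:16 / J2:20] → Z5 (4)
Z5 → [T4:15 / J2:16 / G3:18] → T4 (15)
T4 → [G3:13 / J2:25] → G3 (13)
G3 → [J2:12] → J2 (12)
Return J2→DC: 7.
Total = 6 + 10 + 4 + 15 + 13 + 12 + 7 = 67.

Total distance 67 blocks via the nearest-neighbour route DC → G9 → W8 → Z5 → T4 → G3 → J2 → DC.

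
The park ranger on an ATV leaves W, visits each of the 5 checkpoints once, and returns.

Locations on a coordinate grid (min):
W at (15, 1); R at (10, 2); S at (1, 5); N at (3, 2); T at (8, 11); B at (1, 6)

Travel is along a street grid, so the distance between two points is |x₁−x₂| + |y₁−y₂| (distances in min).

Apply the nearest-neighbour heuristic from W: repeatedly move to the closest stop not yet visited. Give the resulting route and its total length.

Total distance 48 min via the nearest-neighbour route W → R → N → S → B → T → W.

At W the remaining stops are R 6, N 13, T 17, S 18, B 19; go to R.
At R the remaining stops are N 7, T 11, S 12, B 13; go to N.
At N the remaining stops are S 5, B 6, T 14; go to S.
At S the remaining stops are B 1, T 13; go to B.
At B the remaining stops are T 12; go to T.
Return T→W: 17.
Total = 6 + 7 + 5 + 1 + 12 + 17 = 48.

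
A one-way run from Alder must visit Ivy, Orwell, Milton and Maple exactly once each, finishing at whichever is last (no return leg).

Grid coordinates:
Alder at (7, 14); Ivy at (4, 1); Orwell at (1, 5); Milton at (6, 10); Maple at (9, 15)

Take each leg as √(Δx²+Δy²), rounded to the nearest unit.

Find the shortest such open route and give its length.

Shortest open route: 20.

There are 4! = 24 possible orderings.
Alder → Ivy → Orwell → Milton → Maple: 13+5+7+6 = 31
Alder → Ivy → Orwell → Maple → Milton: 13+5+13+6 = 37
Alder → Ivy → Milton → Orwell → Maple: 13+9+7+13 = 42
Alder → Ivy → Milton → Maple → Orwell: 13+9+6+13 = 41
Alder → Ivy → Maple → Orwell → Milton: 13+15+13+7 = 48
Alder → Ivy → Maple → Milton → Orwell: 13+15+6+7 = 41
Alder → Orwell → Ivy → Milton → Maple: 11+5+9+6 = 31
Alder → Orwell → Ivy → Maple → Milton: 11+5+15+6 = 37
Alder → Orwell → Milton → Ivy → Maple: 11+7+9+15 = 42
Alder → Orwell → Milton → Maple → Ivy: 11+7+6+15 = 39
Alder → Orwell → Maple → Ivy → Milton: 11+13+15+9 = 48
Alder → Orwell → Maple → Milton → Ivy: 11+13+6+9 = 39
Alder → Milton → Ivy → Orwell → Maple: 4+9+5+13 = 31
Alder → Milton → Ivy → Maple → Orwell: 4+9+15+13 = 41
… (10 more)
Alder → Maple → Milton → Orwell → Ivy: 2+6+7+5 = 20  ← best
The minimum is 20.
One shortest path: Alder → Maple → Milton → Orwell → Ivy.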